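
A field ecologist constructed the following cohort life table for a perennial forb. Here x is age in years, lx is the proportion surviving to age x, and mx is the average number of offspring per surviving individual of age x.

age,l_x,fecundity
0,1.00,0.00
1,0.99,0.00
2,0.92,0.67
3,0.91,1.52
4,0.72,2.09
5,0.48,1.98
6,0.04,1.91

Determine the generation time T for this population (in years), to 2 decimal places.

lx·mx: 0, 0, 0.6164, 1.3832, 1.5048, 0.9504, 0.0764 → R0 = 4.5312
x·lx·mx: 0, 0, 1.2328, 4.1496, 6.0192, 4.752, 0.4584 → Σ = 16.612
T = 16.612 / 4.5312 = 3.666137… → 3.67

3.67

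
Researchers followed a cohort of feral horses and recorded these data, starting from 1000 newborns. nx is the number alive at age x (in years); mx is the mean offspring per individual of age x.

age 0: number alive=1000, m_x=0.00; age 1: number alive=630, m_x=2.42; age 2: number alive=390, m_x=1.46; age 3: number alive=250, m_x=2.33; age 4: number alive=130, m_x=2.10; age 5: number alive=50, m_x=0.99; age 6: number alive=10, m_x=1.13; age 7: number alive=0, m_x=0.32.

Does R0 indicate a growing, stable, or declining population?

growing

lx = nx/n0 = nx/1000: 1, 0.63, 0.39, 0.25, 0.13, 0.05, 0.01, 0
R0 = Σ lx·mx = 0 + 1.5246 + 0.5694 + 0.5825 + 0.273 + 0.0495 + 0.0113 + 0 = 3.0103
R0 > 1, so the population is growing.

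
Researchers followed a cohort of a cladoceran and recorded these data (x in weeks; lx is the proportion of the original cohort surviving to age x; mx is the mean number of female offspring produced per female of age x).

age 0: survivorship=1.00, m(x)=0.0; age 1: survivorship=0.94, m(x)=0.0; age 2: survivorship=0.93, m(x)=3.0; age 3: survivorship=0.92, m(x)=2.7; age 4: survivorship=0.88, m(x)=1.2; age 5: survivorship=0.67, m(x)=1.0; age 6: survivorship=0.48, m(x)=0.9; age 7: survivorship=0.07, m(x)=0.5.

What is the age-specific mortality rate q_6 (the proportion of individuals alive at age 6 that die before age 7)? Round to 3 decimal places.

q_6 = (l_6 − l_7) / l_6 = (0.48 − 0.07) / 0.48
     = 0.41 / 0.48 = 0.854167… → 0.854

0.854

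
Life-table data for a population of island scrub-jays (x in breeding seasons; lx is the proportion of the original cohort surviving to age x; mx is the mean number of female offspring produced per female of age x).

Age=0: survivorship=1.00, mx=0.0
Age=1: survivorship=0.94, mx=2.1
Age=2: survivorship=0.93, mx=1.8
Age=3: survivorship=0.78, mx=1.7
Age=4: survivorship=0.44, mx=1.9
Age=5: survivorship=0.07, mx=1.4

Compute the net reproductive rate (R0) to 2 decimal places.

5.91

lx·mx by age: 0, 1.974, 1.674, 1.326, 0.836, 0.098
R0 = Σ lx·mx = 5.908 → 5.91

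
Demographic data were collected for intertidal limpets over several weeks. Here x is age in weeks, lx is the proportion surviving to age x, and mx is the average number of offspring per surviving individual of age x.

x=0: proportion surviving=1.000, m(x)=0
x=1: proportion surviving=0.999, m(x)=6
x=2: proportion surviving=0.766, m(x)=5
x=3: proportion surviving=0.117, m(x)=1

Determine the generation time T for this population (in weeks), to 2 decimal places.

1.41

lx·mx: 0, 5.994, 3.83, 0.117 → R0 = 9.941
x·lx·mx: 0, 5.994, 7.66, 0.351 → Σ = 14.005
T = 14.005 / 9.941 = 1.408812… → 1.41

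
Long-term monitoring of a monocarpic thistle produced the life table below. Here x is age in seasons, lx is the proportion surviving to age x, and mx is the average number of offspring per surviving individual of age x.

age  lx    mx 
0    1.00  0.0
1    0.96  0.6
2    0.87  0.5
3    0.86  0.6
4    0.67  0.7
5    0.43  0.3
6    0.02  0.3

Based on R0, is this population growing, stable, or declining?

R0 = Σ lx·mx = 0 + 0.576 + 0.435 + 0.516 + 0.469 + 0.129 + 0.006 = 2.131
R0 > 1, so the population is growing.

growing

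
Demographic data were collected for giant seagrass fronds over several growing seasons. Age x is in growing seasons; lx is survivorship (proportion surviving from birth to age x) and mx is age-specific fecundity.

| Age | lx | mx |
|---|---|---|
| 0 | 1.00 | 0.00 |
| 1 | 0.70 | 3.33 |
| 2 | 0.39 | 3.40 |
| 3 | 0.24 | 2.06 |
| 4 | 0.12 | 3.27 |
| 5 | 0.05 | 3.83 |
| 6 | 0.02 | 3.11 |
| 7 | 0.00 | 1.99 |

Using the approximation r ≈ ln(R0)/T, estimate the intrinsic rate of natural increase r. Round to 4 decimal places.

R0 = Σ lx·mx = 0 + 2.331 + 1.326 + 0.4944 + 0.3924 + 0.1915 + 0.0622 + 0 = 4.7975
Σ x·lx·mx = 9.3665; T = 9.3665/4.7975 = 1.95237…
r ≈ ln(R0)/T = ln(4.7975)/1.95237… = 0.803175… → 0.8032

0.8032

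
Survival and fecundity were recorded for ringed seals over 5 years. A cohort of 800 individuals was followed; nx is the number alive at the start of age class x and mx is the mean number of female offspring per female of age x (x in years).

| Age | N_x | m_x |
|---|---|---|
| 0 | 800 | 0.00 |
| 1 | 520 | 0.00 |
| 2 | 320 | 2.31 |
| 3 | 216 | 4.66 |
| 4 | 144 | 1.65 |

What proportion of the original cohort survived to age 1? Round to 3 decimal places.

0.650

l_1 = n_1/n_0 = 520/800 = 0.65 → 0.650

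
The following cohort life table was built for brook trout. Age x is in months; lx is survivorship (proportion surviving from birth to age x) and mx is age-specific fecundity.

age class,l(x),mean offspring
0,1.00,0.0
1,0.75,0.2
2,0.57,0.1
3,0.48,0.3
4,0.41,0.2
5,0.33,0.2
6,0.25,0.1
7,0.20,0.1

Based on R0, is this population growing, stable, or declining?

R0 = Σ lx·mx = 0 + 0.15 + 0.057 + 0.144 + 0.082 + 0.066 + 0.025 + 0.02 = 0.544
R0 < 1, so the population is declining.

declining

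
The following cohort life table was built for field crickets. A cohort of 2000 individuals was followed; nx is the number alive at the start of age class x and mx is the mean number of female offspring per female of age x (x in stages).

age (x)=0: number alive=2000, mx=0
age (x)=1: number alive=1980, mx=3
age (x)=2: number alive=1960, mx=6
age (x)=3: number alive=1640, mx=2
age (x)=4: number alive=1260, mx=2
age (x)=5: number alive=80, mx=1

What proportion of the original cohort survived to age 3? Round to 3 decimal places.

0.820

l_3 = n_3/n_0 = 1640/2000 = 0.82 → 0.820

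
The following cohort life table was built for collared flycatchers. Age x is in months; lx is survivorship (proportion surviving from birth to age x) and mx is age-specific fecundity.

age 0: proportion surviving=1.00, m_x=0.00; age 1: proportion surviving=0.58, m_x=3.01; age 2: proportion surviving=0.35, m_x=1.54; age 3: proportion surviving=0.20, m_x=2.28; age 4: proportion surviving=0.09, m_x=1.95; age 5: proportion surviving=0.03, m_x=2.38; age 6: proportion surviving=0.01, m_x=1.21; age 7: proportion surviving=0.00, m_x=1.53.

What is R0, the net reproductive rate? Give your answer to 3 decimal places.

lx·mx by age: 0, 1.7458, 0.539, 0.456, 0.1755, 0.0714, 0.0121, 0
R0 = Σ lx·mx = 2.9998 → 3.000

3.000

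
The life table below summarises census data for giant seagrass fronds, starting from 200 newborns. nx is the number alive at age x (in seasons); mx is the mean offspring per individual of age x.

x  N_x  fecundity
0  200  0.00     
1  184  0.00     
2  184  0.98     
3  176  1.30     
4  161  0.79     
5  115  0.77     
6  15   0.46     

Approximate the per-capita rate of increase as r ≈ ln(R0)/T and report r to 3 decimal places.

lx = nx/n0 = nx/200: 1, 0.92, 0.92, 0.88, 0.805, 0.575, 0.075
R0 = Σ lx·mx = 0 + 0 + 0.9016 + 1.144 + 0.63595 + 0.44275 + 0.0345 = 3.1588
Σ x·lx·mx = 10.19975; T = 10.19975/3.1588 = 3.229…
r ≈ ln(R0)/T = ln(3.1588)/3.229… = 0.35621… → 0.356

0.356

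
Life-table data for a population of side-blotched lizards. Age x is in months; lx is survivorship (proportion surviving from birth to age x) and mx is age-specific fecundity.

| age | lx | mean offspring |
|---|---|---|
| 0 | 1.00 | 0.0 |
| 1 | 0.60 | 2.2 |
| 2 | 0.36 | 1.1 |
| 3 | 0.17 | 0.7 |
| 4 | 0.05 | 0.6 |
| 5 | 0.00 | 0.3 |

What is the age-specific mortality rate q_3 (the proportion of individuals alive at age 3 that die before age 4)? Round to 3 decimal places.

q_3 = (l_3 − l_4) / l_3 = (0.17 − 0.05) / 0.17
     = 0.12 / 0.17 = 0.705882… → 0.706

0.706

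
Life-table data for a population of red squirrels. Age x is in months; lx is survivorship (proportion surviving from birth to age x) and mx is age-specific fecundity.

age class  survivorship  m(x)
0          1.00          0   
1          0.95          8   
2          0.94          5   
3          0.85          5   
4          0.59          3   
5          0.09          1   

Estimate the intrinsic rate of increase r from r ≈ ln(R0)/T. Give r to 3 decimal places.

1.438

R0 = Σ lx·mx = 0 + 7.6 + 4.7 + 4.25 + 1.77 + 0.09 = 18.41
Σ x·lx·mx = 37.28; T = 37.28/18.41 = 2.02499…
r ≈ ln(R0)/T = ln(18.41)/2.02499… = 1.43848… → 1.438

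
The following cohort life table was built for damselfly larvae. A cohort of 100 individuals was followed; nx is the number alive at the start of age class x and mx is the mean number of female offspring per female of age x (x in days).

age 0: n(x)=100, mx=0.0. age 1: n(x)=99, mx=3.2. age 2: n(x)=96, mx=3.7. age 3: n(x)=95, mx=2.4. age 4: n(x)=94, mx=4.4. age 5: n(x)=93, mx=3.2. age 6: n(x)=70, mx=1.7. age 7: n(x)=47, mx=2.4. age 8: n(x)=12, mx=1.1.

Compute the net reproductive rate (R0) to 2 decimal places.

18.56

lx = nx/n0 = nx/100: 1, 0.99, 0.96, 0.95, 0.94, 0.93, 0.7, 0.47, 0.12
lx·mx by age: 0, 3.168, 3.552, 2.28, 4.136, 2.976, 1.19, 1.128, 0.132
R0 = Σ lx·mx = 18.562 → 18.56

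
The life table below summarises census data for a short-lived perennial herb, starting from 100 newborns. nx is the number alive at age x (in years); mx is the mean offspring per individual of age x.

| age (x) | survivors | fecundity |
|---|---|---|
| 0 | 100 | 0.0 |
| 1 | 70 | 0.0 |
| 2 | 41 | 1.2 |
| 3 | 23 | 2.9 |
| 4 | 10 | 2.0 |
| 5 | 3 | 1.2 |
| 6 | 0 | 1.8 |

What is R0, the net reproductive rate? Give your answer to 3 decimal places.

lx = nx/n0 = nx/100: 1, 0.7, 0.41, 0.23, 0.1, 0.03, 0
lx·mx by age: 0, 0, 0.492, 0.667, 0.2, 0.036, 0
R0 = Σ lx·mx = 1.395 → 1.395

1.395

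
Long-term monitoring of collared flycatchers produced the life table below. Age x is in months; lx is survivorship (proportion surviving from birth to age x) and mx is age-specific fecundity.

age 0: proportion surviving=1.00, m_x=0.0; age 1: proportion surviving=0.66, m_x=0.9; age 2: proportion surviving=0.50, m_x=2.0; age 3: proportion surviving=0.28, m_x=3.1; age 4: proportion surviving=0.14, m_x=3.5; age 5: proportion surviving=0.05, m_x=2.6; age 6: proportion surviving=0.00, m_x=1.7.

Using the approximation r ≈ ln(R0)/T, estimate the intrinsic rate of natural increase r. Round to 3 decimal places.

0.444

R0 = Σ lx·mx = 0 + 0.594 + 1 + 0.868 + 0.49 + 0.13 + 0 = 3.082
Σ x·lx·mx = 7.808; T = 7.808/3.082 = 2.53342…
r ≈ ln(R0)/T = ln(3.082)/2.53342… = 0.44429… → 0.444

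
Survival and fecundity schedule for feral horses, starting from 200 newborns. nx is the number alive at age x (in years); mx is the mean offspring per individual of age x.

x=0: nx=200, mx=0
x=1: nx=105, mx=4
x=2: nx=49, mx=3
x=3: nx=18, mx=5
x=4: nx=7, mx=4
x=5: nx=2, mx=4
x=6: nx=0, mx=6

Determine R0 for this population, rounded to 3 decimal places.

lx = nx/n0 = nx/200: 1, 0.525, 0.245, 0.09, 0.035, 0.01, 0
lx·mx by age: 0, 2.1, 0.735, 0.45, 0.14, 0.04, 0
R0 = Σ lx·mx = 3.465 → 3.465

3.465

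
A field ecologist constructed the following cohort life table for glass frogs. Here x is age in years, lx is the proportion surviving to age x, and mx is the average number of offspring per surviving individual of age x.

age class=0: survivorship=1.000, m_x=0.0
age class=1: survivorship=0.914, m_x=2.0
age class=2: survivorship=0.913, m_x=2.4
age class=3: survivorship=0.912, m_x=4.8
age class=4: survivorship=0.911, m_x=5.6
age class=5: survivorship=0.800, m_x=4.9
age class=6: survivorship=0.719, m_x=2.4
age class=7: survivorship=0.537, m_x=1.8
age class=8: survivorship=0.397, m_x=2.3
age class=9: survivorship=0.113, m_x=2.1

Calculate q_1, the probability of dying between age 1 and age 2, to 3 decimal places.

0.001

q_1 = (l_1 − l_2) / l_1 = (0.914 − 0.913) / 0.914
     = 0.001 / 0.914 = 0.001094… → 0.001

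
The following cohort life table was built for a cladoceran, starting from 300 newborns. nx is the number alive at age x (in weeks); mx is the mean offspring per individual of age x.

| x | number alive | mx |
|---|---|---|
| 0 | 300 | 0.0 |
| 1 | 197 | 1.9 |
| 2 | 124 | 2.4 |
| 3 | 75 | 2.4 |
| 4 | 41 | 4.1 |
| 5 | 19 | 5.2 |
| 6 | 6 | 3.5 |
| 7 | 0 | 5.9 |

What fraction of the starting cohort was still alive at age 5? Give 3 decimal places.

0.063

l_5 = n_5/n_0 = 19/300 = 0.063333… → 0.063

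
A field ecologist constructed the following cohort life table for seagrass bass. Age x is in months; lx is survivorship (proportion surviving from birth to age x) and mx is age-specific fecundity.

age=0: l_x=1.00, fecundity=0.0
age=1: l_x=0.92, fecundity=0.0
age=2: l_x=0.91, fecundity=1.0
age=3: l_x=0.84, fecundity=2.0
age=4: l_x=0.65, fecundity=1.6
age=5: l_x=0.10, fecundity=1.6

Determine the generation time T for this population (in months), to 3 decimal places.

3.119

lx·mx: 0, 0, 0.91, 1.68, 1.04, 0.16 → R0 = 3.79
x·lx·mx: 0, 0, 1.82, 5.04, 4.16, 0.8 → Σ = 11.82
T = 11.82 / 3.79 = 3.118734… → 3.119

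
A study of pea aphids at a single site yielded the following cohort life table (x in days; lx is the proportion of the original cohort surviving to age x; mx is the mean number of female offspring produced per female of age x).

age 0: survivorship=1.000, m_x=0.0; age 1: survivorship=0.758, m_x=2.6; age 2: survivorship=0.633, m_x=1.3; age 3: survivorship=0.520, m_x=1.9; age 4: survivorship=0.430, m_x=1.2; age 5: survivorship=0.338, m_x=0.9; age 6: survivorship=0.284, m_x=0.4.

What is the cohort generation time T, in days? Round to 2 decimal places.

2.30

lx·mx: 0, 1.9708, 0.8229, 0.988, 0.516, 0.3042, 0.1136 → R0 = 4.7155
x·lx·mx: 0, 1.9708, 1.6458, 2.964, 2.064, 1.521, 0.6816 → Σ = 10.8472
T = 10.8472 / 4.7155 = 2.300329… → 2.30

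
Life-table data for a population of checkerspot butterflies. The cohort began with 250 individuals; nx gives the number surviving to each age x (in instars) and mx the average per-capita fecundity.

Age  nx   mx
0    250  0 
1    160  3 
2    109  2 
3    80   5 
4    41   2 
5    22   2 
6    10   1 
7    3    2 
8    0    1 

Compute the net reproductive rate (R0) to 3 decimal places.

4.960

lx = nx/n0 = nx/250: 1, 0.64, 0.436, 0.32, 0.164, 0.088, 0.04, 0.012, 0
lx·mx by age: 0, 1.92, 0.872, 1.6, 0.328, 0.176, 0.04, 0.024, 0
R0 = Σ lx·mx = 4.96 → 4.960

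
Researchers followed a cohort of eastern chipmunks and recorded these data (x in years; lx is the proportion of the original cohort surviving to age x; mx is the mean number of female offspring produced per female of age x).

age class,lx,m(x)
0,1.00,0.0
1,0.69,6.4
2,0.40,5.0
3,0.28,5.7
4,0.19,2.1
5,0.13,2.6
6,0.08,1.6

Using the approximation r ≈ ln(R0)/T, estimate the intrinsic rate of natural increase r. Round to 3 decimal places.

1.123

R0 = Σ lx·mx = 0 + 4.416 + 2 + 1.596 + 0.399 + 0.338 + 0.128 = 8.877
Σ x·lx·mx = 17.258; T = 17.258/8.877 = 1.94413…
r ≈ ln(R0)/T = ln(8.877)/1.94413… = 1.12311… → 1.123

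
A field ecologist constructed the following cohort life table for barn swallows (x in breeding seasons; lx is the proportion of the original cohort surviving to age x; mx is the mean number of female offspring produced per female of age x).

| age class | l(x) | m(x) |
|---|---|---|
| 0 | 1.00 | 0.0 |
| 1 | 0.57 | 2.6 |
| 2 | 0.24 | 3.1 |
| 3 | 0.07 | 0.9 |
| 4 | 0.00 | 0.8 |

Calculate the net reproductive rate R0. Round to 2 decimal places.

2.29

lx·mx by age: 0, 1.482, 0.744, 0.063, 0
R0 = Σ lx·mx = 2.289 → 2.29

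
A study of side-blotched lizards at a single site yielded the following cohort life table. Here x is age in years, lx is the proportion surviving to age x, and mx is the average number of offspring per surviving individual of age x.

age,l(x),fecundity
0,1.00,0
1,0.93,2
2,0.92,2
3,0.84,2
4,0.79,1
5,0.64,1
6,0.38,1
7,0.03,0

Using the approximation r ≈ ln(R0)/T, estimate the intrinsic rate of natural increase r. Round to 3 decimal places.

0.738

R0 = Σ lx·mx = 0 + 1.86 + 1.84 + 1.68 + 0.79 + 0.64 + 0.38 + 0 = 7.19
Σ x·lx·mx = 19.22; T = 19.22/7.19 = 2.67316…
r ≈ ln(R0)/T = ln(7.19)/2.67316… = 0.73796… → 0.738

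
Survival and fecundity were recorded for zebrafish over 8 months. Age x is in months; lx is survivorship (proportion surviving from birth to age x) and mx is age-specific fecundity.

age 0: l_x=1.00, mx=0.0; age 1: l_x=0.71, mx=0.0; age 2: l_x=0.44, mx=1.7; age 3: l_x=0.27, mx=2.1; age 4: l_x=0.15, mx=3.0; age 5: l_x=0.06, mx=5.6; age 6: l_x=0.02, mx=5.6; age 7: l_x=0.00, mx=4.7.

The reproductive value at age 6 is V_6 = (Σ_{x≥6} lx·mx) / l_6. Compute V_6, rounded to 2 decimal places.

5.60

lx·mx for x ≥ 6: 0.112, 0 → sum = 0.112
V_6 = 0.112 / l_6 = 0.112 / 0.02 = 5.6 → 5.60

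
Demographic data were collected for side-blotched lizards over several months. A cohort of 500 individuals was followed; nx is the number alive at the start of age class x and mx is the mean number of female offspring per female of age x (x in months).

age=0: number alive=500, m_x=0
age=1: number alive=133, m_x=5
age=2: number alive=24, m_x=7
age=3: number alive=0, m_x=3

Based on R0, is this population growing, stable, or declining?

growing

lx = nx/n0 = nx/500: 1, 0.266, 0.048, 0
R0 = Σ lx·mx = 0 + 1.33 + 0.336 + 0 = 1.666
R0 > 1, so the population is growing.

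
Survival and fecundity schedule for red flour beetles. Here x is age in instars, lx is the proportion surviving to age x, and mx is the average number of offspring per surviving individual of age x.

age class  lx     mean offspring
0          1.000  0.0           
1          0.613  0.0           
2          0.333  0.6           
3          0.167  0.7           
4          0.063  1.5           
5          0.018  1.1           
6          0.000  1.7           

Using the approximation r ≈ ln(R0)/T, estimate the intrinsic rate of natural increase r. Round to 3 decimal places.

R0 = Σ lx·mx = 0 + 0 + 0.1998 + 0.1169 + 0.0945 + 0.0198 + 0 = 0.431
Σ x·lx·mx = 1.2273; T = 1.2273/0.431 = 2.84756…
r ≈ ln(R0)/T = ln(0.431)/2.84756… = -0.29557… → -0.296

-0.296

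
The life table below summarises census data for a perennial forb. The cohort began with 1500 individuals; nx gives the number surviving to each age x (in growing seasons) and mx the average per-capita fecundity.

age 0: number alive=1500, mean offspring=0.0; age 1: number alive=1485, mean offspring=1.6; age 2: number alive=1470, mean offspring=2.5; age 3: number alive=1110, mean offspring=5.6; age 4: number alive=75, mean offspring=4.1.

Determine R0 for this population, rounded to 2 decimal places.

lx = nx/n0 = nx/1500: 1, 0.99, 0.98, 0.74, 0.05
lx·mx by age: 0, 1.584, 2.45, 4.144, 0.205
R0 = Σ lx·mx = 8.383 → 8.38

8.38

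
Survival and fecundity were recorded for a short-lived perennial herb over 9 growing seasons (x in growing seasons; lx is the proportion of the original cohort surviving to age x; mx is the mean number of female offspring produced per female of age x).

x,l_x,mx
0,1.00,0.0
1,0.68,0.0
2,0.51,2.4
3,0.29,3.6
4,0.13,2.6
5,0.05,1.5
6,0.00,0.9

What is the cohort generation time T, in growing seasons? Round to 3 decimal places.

lx·mx: 0, 0, 1.224, 1.044, 0.338, 0.075, 0 → R0 = 2.681
x·lx·mx: 0, 0, 2.448, 3.132, 1.352, 0.375, 0 → Σ = 7.307
T = 7.307 / 2.681 = 2.725476… → 2.725

2.725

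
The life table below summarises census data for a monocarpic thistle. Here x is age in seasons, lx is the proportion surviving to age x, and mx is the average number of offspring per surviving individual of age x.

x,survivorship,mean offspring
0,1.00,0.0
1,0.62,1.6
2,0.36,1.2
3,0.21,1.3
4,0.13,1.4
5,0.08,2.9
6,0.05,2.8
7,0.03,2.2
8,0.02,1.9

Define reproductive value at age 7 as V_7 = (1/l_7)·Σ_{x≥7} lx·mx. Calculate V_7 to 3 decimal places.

3.467

lx·mx for x ≥ 7: 0.066, 0.038 → sum = 0.104
V_7 = 0.104 / l_7 = 0.104 / 0.03 = 3.466667… → 3.467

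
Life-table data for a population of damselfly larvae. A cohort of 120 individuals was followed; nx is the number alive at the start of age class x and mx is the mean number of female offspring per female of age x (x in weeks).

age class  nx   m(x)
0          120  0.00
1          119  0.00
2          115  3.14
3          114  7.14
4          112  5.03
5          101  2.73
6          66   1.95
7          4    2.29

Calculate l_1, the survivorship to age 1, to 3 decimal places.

l_1 = n_1/n_0 = 119/120 = 0.991667… → 0.992

0.992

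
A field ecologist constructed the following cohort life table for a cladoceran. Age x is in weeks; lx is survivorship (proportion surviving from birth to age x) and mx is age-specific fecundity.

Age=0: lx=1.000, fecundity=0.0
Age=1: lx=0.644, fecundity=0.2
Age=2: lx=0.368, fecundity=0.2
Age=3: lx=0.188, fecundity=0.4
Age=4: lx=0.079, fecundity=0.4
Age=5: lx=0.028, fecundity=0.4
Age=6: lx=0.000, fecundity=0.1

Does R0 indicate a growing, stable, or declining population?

declining

R0 = Σ lx·mx = 0 + 0.1288 + 0.0736 + 0.0752 + 0.0316 + 0.0112 + 0 = 0.3204
R0 < 1, so the population is declining.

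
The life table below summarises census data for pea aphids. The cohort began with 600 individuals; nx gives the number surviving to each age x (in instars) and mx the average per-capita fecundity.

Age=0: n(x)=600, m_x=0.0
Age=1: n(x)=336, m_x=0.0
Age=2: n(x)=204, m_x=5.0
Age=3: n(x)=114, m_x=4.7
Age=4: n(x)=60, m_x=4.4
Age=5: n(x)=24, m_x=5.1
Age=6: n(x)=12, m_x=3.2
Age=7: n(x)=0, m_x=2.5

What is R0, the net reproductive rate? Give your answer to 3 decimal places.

lx = nx/n0 = nx/600: 1, 0.56, 0.34, 0.19, 0.1, 0.04, 0.02, 0
lx·mx by age: 0, 0, 1.7, 0.893, 0.44, 0.204, 0.064, 0
R0 = Σ lx·mx = 3.301 → 3.301

3.301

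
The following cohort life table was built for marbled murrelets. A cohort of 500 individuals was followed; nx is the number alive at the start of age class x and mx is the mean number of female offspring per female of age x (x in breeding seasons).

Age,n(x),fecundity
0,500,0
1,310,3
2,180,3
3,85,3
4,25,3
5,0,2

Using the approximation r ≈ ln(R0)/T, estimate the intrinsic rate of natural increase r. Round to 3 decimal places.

lx = nx/n0 = nx/500: 1, 0.62, 0.36, 0.17, 0.05, 0
R0 = Σ lx·mx = 0 + 1.86 + 1.08 + 0.51 + 0.15 + 0 = 3.6
Σ x·lx·mx = 6.15; T = 6.15/3.6 = 1.70833…
r ≈ ln(R0)/T = ln(3.6)/1.70833… = 0.74981… → 0.750

0.750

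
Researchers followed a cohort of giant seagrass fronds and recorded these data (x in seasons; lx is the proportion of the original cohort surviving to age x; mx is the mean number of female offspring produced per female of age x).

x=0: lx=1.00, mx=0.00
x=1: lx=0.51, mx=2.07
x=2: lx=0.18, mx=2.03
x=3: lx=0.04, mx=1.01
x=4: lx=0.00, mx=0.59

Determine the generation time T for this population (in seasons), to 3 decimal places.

1.305

lx·mx: 0, 1.0557, 0.3654, 0.0404, 0 → R0 = 1.4615
x·lx·mx: 0, 1.0557, 0.7308, 0.1212, 0 → Σ = 1.9077
T = 1.9077 / 1.4615 = 1.305303… → 1.305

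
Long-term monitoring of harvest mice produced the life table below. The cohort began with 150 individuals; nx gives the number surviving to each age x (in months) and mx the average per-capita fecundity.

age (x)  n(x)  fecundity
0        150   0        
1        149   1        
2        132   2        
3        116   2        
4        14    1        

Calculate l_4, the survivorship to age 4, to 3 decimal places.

l_4 = n_4/n_0 = 14/150 = 0.093333… → 0.093

0.093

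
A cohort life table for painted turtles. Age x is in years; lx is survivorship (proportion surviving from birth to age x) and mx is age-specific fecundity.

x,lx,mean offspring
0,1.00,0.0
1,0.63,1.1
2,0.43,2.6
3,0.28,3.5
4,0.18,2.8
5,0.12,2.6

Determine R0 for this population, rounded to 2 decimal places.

3.61

lx·mx by age: 0, 0.693, 1.118, 0.98, 0.504, 0.312
R0 = Σ lx·mx = 3.607 → 3.61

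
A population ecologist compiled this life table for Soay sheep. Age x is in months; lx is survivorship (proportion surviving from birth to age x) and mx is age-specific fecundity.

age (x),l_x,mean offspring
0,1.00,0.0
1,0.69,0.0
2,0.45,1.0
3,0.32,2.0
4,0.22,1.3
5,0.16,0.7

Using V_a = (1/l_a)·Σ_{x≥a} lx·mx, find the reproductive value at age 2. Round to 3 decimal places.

3.307

lx·mx for x ≥ 2: 0.45, 0.64, 0.286, 0.112 → sum = 1.488
V_2 = 1.488 / l_2 = 1.488 / 0.45 = 3.306667… → 3.307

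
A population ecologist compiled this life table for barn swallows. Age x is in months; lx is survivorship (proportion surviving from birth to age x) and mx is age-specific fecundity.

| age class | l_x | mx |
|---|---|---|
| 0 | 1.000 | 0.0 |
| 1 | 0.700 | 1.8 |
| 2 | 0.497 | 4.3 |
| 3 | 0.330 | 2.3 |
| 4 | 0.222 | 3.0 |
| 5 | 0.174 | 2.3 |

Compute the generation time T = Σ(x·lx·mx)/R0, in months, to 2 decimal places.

lx·mx: 0, 1.26, 2.1371, 0.759, 0.666, 0.4002 → R0 = 5.2223
x·lx·mx: 0, 1.26, 4.2742, 2.277, 2.664, 2.001 → Σ = 12.4762
T = 12.4762 / 5.2223 = 2.389024… → 2.39

2.39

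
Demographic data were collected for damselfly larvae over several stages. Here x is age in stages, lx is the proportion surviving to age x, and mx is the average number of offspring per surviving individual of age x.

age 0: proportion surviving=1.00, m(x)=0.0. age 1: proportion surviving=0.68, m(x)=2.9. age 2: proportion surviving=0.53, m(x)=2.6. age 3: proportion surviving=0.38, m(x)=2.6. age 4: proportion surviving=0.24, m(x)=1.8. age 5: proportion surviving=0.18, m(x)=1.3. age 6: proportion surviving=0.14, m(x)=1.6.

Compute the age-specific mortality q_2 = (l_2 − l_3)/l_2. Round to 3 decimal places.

q_2 = (l_2 − l_3) / l_2 = (0.53 − 0.38) / 0.53
     = 0.15 / 0.53 = 0.283019… → 0.283

0.283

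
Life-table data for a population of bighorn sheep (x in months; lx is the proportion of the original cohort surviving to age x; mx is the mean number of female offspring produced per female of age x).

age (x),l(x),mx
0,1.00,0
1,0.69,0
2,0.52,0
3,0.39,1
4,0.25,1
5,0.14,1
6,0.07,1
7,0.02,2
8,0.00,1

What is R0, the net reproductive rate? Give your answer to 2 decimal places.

0.89

lx·mx by age: 0, 0, 0, 0.39, 0.25, 0.14, 0.07, 0.04, 0
R0 = Σ lx·mx = 0.89 → 0.89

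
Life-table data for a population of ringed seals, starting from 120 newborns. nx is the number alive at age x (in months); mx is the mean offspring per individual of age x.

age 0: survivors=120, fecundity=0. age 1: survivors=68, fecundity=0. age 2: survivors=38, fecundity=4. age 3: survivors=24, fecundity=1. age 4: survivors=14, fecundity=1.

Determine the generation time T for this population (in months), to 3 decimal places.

2.274

lx = nx/n0 = nx/120: 1, 0.56667…, 0.31667…, 0.2, 0.11667…
lx·mx: 0, 0, 1.266667…, 0.2, 0.116667… → R0 = 1.583333…
x·lx·mx: 0, 0, 2.533333…, 0.6, 0.466667… → Σ = 3.6…
T = 3.6… / 1.583333… = 2.273684… → 2.274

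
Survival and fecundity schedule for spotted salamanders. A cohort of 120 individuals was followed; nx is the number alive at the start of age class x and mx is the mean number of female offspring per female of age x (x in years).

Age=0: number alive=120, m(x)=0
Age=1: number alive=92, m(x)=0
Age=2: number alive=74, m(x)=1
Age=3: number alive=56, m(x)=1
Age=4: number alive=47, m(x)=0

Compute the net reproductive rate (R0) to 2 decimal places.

lx = nx/n0 = nx/120: 1, 0.76667…, 0.61667…, 0.46667…, 0.39167…
lx·mx by age: 0, 0, 0.616667…, 0.466667…, 0
R0 = Σ lx·mx = 1.083333… → 1.08

1.08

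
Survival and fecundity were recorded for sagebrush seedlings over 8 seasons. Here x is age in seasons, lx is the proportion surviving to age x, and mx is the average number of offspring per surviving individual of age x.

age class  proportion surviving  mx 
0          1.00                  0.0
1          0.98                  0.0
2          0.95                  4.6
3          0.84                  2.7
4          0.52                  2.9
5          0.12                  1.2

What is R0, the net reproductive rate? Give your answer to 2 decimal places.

lx·mx by age: 0, 0, 4.37, 2.268, 1.508, 0.144
R0 = Σ lx·mx = 8.29 → 8.29

8.29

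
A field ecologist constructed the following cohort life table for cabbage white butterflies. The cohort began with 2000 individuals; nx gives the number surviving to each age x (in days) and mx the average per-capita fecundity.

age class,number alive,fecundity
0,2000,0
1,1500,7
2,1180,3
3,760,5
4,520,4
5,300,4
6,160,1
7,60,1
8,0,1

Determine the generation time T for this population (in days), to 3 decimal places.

lx = nx/n0 = nx/2000: 1, 0.75, 0.59, 0.38, 0.26, 0.15, 0.08, 0.03, 0
lx·mx: 0, 5.25, 1.77, 1.9, 1.04, 0.6, 0.08, 0.03, 0 → R0 = 10.67
x·lx·mx: 0, 5.25, 3.54, 5.7, 4.16, 3, 0.48, 0.21, 0 → Σ = 22.34
T = 22.34 / 10.67 = 2.093721… → 2.094

2.094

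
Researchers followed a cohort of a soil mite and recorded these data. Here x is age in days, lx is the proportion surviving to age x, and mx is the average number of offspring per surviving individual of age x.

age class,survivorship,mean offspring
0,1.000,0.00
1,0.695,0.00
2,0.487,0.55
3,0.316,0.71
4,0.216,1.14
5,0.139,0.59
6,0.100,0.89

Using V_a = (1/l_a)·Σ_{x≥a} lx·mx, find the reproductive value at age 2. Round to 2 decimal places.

lx·mx for x ≥ 2: 0.26785, 0.22436, 0.24624, 0.08201, 0.089 → sum = 0.90946
V_2 = 0.90946 / l_2 = 0.90946 / 0.487 = 1.867474… → 1.87

1.87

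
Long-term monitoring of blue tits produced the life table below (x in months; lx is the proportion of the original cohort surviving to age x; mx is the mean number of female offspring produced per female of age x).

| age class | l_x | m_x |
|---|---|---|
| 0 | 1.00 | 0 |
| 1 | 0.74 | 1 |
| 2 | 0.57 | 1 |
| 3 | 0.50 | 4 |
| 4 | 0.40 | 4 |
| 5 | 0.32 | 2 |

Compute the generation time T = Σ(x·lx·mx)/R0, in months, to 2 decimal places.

3.15

lx·mx: 0, 0.74, 0.57, 2, 1.6, 0.64 → R0 = 5.55
x·lx·mx: 0, 0.74, 1.14, 6, 6.4, 3.2 → Σ = 17.48
T = 17.48 / 5.55 = 3.14955… → 3.15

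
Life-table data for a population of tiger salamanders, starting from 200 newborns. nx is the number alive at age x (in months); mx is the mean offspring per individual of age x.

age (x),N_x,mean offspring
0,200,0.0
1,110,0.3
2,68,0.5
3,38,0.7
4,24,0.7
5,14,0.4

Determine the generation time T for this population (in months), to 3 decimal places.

2.379

lx = nx/n0 = nx/200: 1, 0.55, 0.34, 0.19, 0.12, 0.07
lx·mx: 0, 0.165, 0.17, 0.133, 0.084, 0.028 → R0 = 0.58
x·lx·mx: 0, 0.165, 0.34, 0.399, 0.336, 0.14 → Σ = 1.38
T = 1.38 / 0.58 = 2.37931… → 2.379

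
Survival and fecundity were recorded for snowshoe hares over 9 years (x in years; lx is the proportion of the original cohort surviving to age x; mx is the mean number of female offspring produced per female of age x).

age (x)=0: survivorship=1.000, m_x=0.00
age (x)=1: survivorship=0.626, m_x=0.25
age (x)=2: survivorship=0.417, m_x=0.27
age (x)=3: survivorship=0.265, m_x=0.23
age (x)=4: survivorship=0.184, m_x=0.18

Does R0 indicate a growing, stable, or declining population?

R0 = Σ lx·mx = 0 + 0.1565 + 0.11259 + 0.06095 + 0.03312 = 0.36316
R0 < 1, so the population is declining.

declining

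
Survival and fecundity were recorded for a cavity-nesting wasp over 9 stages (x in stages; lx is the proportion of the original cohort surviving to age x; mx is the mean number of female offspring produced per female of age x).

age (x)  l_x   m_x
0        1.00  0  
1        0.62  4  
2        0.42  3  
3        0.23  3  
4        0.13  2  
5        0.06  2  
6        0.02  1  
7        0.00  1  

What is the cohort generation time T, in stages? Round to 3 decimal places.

lx·mx: 0, 2.48, 1.26, 0.69, 0.26, 0.12, 0.02, 0 → R0 = 4.83
x·lx·mx: 0, 2.48, 2.52, 2.07, 1.04, 0.6, 0.12, 0 → Σ = 8.83
T = 8.83 / 4.83 = 1.828157… → 1.828

1.828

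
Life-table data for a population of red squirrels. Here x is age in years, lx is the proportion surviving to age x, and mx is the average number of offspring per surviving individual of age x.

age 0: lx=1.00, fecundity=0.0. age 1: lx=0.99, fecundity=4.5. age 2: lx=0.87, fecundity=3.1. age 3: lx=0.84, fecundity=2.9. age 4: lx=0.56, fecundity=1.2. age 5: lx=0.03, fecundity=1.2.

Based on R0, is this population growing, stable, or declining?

R0 = Σ lx·mx = 0 + 4.455 + 2.697 + 2.436 + 0.672 + 0.036 = 10.296
R0 > 1, so the population is growing.

growing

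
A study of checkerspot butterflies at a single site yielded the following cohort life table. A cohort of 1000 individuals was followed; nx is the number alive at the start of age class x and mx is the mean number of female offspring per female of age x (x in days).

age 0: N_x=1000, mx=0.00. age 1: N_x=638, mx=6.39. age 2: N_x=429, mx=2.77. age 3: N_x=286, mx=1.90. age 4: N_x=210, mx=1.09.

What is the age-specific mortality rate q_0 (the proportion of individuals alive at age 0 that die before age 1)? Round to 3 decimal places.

0.362

lx = nx/n0 = nx/1000: 1, 0.638, 0.429, 0.286, 0.21
q_0 = (l_0 − l_1) / l_0 = (1 − 0.638) / 1
     = 0.362 / 1 = 0.362 → 0.362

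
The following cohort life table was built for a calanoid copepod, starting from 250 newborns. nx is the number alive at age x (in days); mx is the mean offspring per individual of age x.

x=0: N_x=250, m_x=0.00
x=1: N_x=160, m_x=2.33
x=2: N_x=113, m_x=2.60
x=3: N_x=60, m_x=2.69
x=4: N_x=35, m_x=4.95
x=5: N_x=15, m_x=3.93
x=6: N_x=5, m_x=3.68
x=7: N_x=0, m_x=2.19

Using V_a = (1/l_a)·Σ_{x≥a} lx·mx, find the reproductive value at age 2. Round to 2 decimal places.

lx = nx/n0 = nx/250: 1, 0.64, 0.452, 0.24, 0.14, 0.06, 0.02, 0
lx·mx for x ≥ 2: 1.1752, 0.6456, 0.693, 0.2358, 0.0736, 0 → sum = 2.8232
V_2 = 2.8232 / l_2 = 2.8232 / 0.452 = 6.246018… → 6.25

6.25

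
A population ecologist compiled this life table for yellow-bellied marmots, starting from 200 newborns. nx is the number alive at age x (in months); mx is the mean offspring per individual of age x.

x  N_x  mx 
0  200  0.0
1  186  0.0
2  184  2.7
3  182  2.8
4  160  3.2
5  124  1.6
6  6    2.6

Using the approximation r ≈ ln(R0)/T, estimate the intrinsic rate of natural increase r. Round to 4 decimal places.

lx = nx/n0 = nx/200: 1, 0.93, 0.92, 0.91, 0.8, 0.62, 0.03
R0 = Σ lx·mx = 0 + 0 + 2.484 + 2.548 + 2.56 + 0.992 + 0.078 = 8.662
Σ x·lx·mx = 28.28; T = 28.28/8.662 = 3.26483…
r ≈ ln(R0)/T = ln(8.662)/3.26483… = 0.661273… → 0.6613

0.6613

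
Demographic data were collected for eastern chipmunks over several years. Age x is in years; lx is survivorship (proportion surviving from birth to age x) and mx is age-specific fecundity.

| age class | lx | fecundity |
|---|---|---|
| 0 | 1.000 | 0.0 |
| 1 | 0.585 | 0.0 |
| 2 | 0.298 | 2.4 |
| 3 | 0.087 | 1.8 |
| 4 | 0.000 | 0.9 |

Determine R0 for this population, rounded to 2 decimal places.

0.87

lx·mx by age: 0, 0, 0.7152, 0.1566, 0
R0 = Σ lx·mx = 0.8718 → 0.87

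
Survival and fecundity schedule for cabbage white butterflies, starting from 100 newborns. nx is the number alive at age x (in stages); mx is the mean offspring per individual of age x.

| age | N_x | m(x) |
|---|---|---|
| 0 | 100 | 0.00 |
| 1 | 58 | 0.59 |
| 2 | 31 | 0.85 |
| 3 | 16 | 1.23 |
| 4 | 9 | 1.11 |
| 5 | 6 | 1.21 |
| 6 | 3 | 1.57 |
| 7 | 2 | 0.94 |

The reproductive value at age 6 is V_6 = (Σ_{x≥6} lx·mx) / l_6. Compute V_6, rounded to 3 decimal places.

2.197

lx = nx/n0 = nx/100: 1, 0.58, 0.31, 0.16, 0.09, 0.06, 0.03, 0.02
lx·mx for x ≥ 6: 0.0471, 0.0188 → sum = 0.0659
V_6 = 0.0659 / l_6 = 0.0659 / 0.03 = 2.196667… → 2.197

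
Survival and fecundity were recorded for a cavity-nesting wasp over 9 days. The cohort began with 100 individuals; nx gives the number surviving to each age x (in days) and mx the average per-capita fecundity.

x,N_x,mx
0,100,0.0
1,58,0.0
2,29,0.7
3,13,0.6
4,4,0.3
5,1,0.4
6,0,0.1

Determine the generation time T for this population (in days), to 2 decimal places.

lx = nx/n0 = nx/100: 1, 0.58, 0.29, 0.13, 0.04, 0.01, 0
lx·mx: 0, 0, 0.203, 0.078, 0.012, 0.004, 0 → R0 = 0.297
x·lx·mx: 0, 0, 0.406, 0.234, 0.048, 0.02, 0 → Σ = 0.708
T = 0.708 / 0.297 = 2.383838… → 2.38

2.38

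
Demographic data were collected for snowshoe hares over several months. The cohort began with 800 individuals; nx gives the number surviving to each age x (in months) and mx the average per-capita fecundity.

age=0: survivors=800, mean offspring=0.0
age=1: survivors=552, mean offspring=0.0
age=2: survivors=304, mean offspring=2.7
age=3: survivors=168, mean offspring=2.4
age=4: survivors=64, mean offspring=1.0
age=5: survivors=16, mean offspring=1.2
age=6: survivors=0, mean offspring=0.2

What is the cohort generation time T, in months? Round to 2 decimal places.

lx = nx/n0 = nx/800: 1, 0.69, 0.38, 0.21, 0.08, 0.02, 0
lx·mx: 0, 0, 1.026, 0.504, 0.08, 0.024, 0 → R0 = 1.634
x·lx·mx: 0, 0, 2.052, 1.512, 0.32, 0.12, 0 → Σ = 4.004
T = 4.004 / 1.634 = 2.450428… → 2.45

2.45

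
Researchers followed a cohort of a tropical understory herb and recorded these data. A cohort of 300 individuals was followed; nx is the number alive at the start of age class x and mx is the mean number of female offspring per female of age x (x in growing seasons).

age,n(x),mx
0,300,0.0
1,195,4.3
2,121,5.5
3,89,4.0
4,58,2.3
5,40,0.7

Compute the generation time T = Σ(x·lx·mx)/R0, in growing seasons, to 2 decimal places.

lx = nx/n0 = nx/300: 1, 0.65, 0.40333…, 0.29667…, 0.19333…, 0.13333…
lx·mx: 0, 2.795, 2.218333…, 1.186667…, 0.444667…, 0.093333… → R0 = 6.738…
x·lx·mx: 0, 2.795, 4.436667…, 3.56…, 1.778667…, 0.466667… → Σ = 13.037…
T = 13.037… / 6.738… = 1.934847… → 1.93

1.93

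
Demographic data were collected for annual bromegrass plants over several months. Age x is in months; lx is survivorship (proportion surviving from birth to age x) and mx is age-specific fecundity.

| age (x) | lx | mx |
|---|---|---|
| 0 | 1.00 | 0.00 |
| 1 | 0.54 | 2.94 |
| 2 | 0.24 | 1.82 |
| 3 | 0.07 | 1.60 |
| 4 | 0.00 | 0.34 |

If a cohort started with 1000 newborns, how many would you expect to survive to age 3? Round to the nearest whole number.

Expected survivors = N0 · l_3 = 1000 × 0.07 = 70 → 70

70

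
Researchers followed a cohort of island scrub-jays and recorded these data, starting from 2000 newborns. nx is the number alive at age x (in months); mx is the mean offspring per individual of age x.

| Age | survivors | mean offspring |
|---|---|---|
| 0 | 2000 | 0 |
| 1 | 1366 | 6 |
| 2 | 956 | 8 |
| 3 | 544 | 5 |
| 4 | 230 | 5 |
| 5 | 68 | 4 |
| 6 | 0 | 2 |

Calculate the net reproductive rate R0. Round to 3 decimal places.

9.993

lx = nx/n0 = nx/2000: 1, 0.683, 0.478, 0.272, 0.115, 0.034, 0
lx·mx by age: 0, 4.098, 3.824, 1.36, 0.575, 0.136, 0
R0 = Σ lx·mx = 9.993 → 9.993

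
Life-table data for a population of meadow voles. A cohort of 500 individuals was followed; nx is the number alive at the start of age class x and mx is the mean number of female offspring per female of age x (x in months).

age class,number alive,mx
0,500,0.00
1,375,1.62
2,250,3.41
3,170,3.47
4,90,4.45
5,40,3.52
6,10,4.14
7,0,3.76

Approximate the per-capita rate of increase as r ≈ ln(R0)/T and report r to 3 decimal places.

lx = nx/n0 = nx/500: 1, 0.75, 0.5, 0.34, 0.18, 0.08, 0.02, 0
R0 = Σ lx·mx = 0 + 1.215 + 1.705 + 1.1798 + 0.801 + 0.2816 + 0.0828 + 0 = 5.2652
Σ x·lx·mx = 13.2732; T = 13.2732/5.2652 = 2.52093…
r ≈ ln(R0)/T = ln(5.2652)/2.52093… = 0.65893… → 0.659

0.659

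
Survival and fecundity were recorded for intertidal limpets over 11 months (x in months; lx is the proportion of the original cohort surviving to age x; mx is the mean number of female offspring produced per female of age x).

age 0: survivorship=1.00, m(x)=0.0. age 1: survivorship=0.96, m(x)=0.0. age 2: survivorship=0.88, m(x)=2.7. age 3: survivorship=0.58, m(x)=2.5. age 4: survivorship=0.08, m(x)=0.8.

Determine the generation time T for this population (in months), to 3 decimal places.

2.406

lx·mx: 0, 0, 2.376, 1.45, 0.064 → R0 = 3.89
x·lx·mx: 0, 0, 4.752, 4.35, 0.256 → Σ = 9.358
T = 9.358 / 3.89 = 2.405656… → 2.406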